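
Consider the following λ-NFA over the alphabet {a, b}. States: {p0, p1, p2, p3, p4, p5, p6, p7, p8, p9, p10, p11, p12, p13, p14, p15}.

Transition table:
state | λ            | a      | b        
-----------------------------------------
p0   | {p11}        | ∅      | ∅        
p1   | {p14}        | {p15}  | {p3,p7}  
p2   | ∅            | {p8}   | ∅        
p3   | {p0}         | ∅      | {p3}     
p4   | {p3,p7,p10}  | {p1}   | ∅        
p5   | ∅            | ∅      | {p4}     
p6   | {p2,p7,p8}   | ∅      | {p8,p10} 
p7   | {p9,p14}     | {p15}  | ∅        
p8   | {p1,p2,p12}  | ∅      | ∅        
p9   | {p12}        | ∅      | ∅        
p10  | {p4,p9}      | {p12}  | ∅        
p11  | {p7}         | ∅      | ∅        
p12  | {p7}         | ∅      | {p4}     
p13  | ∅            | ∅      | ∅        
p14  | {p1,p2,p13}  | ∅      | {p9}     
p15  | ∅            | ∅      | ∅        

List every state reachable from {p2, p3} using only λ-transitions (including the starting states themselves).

{p0, p1, p2, p3, p7, p9, p11, p12, p13, p14}

Start with {p2, p3}.
From p3 via λ: add p0.
From p0 via λ: add p11.
From p11 via λ: add p7.
From p7 via λ: add p9, p14.
From p9 via λ: add p12.
From p14 via λ: add p1, p13.
No new states can be added; the closed set is {p0, p1, p2, p3, p7, p9, p11, p12, p13, p14}.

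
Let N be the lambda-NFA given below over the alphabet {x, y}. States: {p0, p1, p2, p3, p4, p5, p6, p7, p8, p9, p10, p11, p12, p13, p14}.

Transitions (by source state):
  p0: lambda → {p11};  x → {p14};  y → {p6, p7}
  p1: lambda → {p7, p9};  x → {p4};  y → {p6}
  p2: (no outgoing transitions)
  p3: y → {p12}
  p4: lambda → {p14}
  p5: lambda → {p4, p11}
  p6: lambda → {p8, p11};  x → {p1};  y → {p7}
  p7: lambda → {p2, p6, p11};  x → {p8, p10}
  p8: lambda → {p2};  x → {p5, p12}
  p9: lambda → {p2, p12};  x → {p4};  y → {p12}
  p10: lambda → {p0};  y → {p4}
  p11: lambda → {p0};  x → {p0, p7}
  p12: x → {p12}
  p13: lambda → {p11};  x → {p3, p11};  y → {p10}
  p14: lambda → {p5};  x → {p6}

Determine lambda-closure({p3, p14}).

{p0, p3, p4, p5, p11, p14}

Start with {p3, p14}.
From p14 via lambda: add p5.
From p5 via lambda: add p4, p11.
From p11 via lambda: add p0.
No new states can be added; the closed set is {p0, p3, p4, p5, p11, p14}.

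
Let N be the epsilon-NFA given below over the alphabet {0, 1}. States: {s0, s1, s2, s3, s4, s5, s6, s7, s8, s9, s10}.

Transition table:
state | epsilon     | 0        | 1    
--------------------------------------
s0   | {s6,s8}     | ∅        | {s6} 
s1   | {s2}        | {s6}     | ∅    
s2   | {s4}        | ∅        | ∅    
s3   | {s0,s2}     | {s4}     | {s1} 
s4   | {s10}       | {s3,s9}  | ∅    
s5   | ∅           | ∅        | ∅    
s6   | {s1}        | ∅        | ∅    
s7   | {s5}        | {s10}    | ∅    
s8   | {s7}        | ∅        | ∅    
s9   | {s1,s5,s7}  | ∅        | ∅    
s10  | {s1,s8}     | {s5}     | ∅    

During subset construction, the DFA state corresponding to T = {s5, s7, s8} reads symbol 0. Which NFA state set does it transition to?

s7 on 0 → {s10}.
No 0-transition from s5, s8.
Union after reading 0: {s10}.
Now take the epsilon-closure:
From s10 via epsilon: add s1, s8.
From s1 via epsilon: add s2.
From s8 via epsilon: add s7.
From s2 via epsilon: add s4.
From s7 via epsilon: add s5.
No new states can be added; the closed set is {s1, s2, s4, s5, s7, s8, s10}.

{s1, s2, s4, s5, s7, s8, s10}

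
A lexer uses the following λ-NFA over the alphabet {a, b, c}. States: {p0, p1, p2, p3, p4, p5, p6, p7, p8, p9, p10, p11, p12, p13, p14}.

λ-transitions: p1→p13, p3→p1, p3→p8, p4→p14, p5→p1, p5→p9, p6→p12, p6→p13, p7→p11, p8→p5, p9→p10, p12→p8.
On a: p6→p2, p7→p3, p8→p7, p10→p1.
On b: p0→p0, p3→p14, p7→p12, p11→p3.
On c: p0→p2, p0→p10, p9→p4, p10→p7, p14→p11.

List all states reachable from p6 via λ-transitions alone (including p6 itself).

Start with {p6}.
From p6 via λ: add p12, p13.
From p12 via λ: add p8.
From p8 via λ: add p5.
From p5 via λ: add p1, p9.
From p9 via λ: add p10.
No new states can be added; the closed set is {p1, p5, p6, p8, p9, p10, p12, p13}.

{p1, p5, p6, p8, p9, p10, p12, p13}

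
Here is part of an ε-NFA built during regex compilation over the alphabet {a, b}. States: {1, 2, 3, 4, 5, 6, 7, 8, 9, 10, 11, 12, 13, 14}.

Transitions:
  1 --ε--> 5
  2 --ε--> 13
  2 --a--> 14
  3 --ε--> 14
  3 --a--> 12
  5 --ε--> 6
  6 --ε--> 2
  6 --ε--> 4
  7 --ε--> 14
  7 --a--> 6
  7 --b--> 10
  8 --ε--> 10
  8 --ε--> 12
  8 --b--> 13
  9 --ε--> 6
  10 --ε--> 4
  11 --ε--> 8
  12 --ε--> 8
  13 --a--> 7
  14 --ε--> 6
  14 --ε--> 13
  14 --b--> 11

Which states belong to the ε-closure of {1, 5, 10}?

{1, 2, 4, 5, 6, 10, 13}

Start with {1, 5, 10}.
From 5 via ε: add 6.
From 10 via ε: add 4.
From 6 via ε: add 2.
From 2 via ε: add 13.
No new states can be added; the closed set is {1, 2, 4, 5, 6, 10, 13}.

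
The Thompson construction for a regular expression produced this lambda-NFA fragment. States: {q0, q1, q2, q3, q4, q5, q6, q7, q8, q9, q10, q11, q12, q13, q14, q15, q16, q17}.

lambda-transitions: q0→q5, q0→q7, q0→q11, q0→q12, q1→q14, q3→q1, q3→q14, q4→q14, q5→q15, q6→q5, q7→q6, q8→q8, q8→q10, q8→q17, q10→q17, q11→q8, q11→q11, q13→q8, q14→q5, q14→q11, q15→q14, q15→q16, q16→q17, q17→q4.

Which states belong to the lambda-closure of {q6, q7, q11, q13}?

{q4, q5, q6, q7, q8, q10, q11, q13, q14, q15, q16, q17}

Start with {q6, q7, q11, q13}.
From q6 via lambda: add q5.
From q11 via lambda: add q8.
From q5 via lambda: add q15.
From q8 via lambda: add q10, q17.
From q15 via lambda: add q14, q16.
From q17 via lambda: add q4.
No new states can be added; the closed set is {q4, q5, q6, q7, q8, q10, q11, q13, q14, q15, q16, q17}.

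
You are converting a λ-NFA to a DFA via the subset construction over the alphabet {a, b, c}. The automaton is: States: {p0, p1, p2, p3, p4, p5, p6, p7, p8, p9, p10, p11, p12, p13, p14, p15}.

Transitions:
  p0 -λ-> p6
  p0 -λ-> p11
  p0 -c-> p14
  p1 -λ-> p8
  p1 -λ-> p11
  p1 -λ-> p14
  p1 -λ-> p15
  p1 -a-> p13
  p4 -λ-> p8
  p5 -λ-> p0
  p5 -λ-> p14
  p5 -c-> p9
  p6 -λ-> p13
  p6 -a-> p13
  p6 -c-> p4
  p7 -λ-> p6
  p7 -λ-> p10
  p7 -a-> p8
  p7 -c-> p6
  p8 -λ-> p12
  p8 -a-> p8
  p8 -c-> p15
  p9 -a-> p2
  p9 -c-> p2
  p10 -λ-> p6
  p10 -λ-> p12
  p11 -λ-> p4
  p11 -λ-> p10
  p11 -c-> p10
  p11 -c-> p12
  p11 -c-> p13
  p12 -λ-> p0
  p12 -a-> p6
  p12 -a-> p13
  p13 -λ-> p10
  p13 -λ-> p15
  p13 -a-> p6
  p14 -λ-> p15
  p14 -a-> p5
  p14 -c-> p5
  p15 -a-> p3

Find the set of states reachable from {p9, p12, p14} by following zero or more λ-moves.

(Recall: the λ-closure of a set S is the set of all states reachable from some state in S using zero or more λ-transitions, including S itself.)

{p0, p4, p6, p8, p9, p10, p11, p12, p13, p14, p15}

Start with {p9, p12, p14}.
From p12 via λ: add p0.
From p14 via λ: add p15.
From p0 via λ: add p6, p11.
From p6 via λ: add p13.
From p11 via λ: add p4, p10.
From p4 via λ: add p8.
No new states can be added; the closed set is {p0, p4, p6, p8, p9, p10, p11, p12, p13, p14, p15}.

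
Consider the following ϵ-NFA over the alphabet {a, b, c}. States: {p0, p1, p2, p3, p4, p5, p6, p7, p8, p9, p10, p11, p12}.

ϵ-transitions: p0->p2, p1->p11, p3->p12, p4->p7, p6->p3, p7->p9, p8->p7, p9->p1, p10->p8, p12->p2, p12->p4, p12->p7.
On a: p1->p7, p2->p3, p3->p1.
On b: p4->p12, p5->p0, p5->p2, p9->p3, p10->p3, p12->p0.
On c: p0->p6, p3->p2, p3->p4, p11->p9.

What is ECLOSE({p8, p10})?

{p1, p7, p8, p9, p10, p11}

Start with {p8, p10}.
From p8 via ϵ: add p7.
From p7 via ϵ: add p9.
From p9 via ϵ: add p1.
From p1 via ϵ: add p11.
No new states can be added; the closed set is {p1, p7, p8, p9, p10, p11}.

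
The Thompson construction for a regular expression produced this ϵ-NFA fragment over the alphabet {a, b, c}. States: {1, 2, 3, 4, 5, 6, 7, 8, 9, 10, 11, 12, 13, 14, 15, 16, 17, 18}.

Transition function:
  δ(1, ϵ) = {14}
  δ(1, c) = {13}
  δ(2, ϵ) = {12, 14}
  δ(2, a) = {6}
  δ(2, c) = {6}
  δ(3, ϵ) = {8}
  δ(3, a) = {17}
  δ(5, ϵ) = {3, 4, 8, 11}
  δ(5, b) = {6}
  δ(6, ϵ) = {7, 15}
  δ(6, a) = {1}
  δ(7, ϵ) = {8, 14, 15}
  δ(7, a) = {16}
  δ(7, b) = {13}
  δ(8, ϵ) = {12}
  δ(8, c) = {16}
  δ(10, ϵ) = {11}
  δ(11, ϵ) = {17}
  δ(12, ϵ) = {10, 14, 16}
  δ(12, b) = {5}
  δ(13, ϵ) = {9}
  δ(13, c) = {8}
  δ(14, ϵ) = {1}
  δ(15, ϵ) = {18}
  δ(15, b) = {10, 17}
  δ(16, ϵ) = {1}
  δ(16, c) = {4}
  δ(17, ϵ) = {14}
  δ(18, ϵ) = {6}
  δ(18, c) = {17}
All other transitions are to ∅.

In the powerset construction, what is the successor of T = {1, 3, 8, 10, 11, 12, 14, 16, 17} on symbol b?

{1, 3, 4, 5, 8, 10, 11, 12, 14, 16, 17}

12 on b → {5}.
No b-transition from 1, 3, 8, 10, 11, 14, 16, 17.
Union after reading b: {5}.
Now take the ϵ-closure:
From 5 via ϵ: add 3, 4, 8, 11.
From 8 via ϵ: add 12.
From 11 via ϵ: add 17.
From 12 via ϵ: add 10, 14, 16.
From 14 via ϵ: add 1.
No new states can be added; the closed set is {1, 3, 4, 5, 8, 10, 11, 12, 14, 16, 17}.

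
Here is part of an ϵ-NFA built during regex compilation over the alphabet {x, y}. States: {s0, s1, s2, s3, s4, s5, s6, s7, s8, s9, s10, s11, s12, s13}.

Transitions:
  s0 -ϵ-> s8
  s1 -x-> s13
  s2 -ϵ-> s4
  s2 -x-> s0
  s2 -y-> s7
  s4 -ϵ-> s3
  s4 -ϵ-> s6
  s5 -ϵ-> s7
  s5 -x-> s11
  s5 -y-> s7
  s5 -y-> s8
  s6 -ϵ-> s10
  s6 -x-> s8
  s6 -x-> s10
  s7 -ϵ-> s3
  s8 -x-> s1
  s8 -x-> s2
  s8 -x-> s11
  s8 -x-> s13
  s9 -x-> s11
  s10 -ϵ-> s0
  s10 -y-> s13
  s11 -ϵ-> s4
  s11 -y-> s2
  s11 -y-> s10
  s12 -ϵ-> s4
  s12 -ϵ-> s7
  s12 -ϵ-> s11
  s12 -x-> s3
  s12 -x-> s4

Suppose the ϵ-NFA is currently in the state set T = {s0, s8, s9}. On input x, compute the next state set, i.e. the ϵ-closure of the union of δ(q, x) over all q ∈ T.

s8 on x → {s1, s2, s11, s13}.
s9 on x → {s11}.
No x-transition from s0.
Union after reading x: {s1, s2, s11, s13}.
Now take the ϵ-closure:
From s2 via ϵ: add s4.
From s4 via ϵ: add s3, s6.
From s6 via ϵ: add s10.
From s10 via ϵ: add s0.
From s0 via ϵ: add s8.
No new states can be added; the closed set is {s0, s1, s2, s3, s4, s6, s8, s10, s11, s13}.

{s0, s1, s2, s3, s4, s6, s8, s10, s11, s13}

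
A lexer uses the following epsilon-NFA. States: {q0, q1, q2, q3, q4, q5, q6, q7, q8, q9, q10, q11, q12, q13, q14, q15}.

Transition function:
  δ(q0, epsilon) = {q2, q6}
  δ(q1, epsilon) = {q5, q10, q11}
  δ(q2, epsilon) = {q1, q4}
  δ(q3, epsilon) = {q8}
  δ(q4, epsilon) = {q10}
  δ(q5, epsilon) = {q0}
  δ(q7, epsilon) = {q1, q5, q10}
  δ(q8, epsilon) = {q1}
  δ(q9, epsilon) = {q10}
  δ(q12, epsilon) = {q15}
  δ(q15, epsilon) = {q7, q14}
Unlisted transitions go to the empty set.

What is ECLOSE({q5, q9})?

Start with {q5, q9}.
From q5 via epsilon: add q0.
From q9 via epsilon: add q10.
From q0 via epsilon: add q2, q6.
From q2 via epsilon: add q1, q4.
From q1 via epsilon: add q11.
No new states can be added; the closed set is {q0, q1, q2, q4, q5, q6, q9, q10, q11}.

{q0, q1, q2, q4, q5, q6, q9, q10, q11}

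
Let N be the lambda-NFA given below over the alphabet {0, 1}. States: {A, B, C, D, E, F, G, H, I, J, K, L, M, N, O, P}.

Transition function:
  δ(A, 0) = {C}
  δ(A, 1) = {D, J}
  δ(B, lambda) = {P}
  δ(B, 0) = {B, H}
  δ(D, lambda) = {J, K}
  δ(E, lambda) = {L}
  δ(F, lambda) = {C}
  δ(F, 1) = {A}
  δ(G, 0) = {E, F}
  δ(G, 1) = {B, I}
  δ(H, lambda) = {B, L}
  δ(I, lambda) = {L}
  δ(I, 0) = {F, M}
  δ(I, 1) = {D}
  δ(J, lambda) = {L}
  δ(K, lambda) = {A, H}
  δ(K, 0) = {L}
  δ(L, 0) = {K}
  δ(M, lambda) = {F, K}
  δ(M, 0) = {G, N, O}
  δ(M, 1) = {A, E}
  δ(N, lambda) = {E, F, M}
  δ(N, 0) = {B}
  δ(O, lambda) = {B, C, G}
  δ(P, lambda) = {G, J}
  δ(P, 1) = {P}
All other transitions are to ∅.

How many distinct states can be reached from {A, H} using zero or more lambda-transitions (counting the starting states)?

Start with {A, H}.
From H via lambda: add B, L.
From B via lambda: add P.
From P via lambda: add G, J.
lambda-closure = {A, B, G, H, J, L, P}, which has 7 states.

7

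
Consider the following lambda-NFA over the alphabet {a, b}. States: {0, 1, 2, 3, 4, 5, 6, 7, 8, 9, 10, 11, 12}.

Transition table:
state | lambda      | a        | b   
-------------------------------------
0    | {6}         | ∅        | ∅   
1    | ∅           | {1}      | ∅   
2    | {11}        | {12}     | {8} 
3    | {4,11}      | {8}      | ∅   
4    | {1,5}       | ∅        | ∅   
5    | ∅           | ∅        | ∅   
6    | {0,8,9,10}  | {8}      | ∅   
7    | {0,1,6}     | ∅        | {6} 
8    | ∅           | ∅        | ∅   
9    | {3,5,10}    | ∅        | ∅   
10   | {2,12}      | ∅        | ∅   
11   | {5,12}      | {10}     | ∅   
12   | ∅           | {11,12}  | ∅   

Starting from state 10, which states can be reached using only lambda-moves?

{2, 5, 10, 11, 12}

Start with {10}.
From 10 via lambda: add 2, 12.
From 2 via lambda: add 11.
From 11 via lambda: add 5.
No new states can be added; the closed set is {2, 5, 10, 11, 12}.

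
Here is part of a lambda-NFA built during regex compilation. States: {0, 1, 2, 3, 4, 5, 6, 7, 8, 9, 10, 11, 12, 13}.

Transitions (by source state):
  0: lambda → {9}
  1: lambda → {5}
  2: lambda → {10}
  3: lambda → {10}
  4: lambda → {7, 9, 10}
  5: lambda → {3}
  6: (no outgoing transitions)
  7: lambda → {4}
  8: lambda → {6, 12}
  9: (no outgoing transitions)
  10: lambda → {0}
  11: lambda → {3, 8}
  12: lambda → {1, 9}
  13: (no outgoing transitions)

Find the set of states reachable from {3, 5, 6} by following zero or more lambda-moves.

Start with {3, 5, 6}.
From 3 via lambda: add 10.
From 10 via lambda: add 0.
From 0 via lambda: add 9.
No new states can be added; the closed set is {0, 3, 5, 6, 9, 10}.

{0, 3, 5, 6, 9, 10}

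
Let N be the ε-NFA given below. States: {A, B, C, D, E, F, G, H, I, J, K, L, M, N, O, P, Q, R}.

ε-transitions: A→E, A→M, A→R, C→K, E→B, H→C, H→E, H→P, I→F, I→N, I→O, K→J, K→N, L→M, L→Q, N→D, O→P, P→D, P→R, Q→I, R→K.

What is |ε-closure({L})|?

12

Start with {L}.
From L via ε: add M, Q.
From Q via ε: add I.
From I via ε: add F, N, O.
From N via ε: add D.
From O via ε: add P.
From P via ε: add R.
From R via ε: add K.
From K via ε: add J.
ε-closure = {D, F, I, J, K, L, M, N, O, P, Q, R}, which has 12 states.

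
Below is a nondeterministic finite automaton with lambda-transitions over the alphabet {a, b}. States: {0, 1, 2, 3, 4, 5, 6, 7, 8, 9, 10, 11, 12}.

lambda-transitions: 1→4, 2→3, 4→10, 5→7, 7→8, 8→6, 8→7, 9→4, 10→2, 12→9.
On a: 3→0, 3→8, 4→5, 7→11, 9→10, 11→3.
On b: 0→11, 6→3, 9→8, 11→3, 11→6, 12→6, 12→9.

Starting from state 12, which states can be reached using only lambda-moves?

Start with {12}.
From 12 via lambda: add 9.
From 9 via lambda: add 4.
From 4 via lambda: add 10.
From 10 via lambda: add 2.
From 2 via lambda: add 3.
No new states can be added; the closed set is {2, 3, 4, 9, 10, 12}.

{2, 3, 4, 9, 10, 12}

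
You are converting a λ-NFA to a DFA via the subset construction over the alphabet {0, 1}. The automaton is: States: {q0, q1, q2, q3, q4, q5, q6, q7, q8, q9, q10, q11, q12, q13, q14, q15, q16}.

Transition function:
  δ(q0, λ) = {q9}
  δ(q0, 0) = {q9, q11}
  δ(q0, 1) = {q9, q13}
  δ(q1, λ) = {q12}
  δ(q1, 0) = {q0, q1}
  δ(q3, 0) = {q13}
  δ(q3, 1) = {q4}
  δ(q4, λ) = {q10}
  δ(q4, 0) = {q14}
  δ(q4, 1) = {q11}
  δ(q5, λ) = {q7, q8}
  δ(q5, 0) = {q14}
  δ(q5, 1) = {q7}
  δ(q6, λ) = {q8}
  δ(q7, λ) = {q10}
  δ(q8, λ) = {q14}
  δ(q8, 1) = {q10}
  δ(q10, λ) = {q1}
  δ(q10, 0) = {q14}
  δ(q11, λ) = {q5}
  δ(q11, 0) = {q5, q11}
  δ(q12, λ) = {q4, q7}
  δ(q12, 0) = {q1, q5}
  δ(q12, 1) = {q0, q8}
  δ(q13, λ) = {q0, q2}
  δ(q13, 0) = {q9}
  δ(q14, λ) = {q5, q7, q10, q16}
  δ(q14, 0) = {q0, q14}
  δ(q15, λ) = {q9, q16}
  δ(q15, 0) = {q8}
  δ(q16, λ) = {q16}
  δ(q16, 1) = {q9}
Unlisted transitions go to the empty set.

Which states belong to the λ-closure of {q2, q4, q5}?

Start with {q2, q4, q5}.
From q4 via λ: add q10.
From q5 via λ: add q7, q8.
From q8 via λ: add q14.
From q10 via λ: add q1.
From q1 via λ: add q12.
From q14 via λ: add q16.
No new states can be added; the closed set is {q1, q2, q4, q5, q7, q8, q10, q12, q14, q16}.

{q1, q2, q4, q5, q7, q8, q10, q12, q14, q16}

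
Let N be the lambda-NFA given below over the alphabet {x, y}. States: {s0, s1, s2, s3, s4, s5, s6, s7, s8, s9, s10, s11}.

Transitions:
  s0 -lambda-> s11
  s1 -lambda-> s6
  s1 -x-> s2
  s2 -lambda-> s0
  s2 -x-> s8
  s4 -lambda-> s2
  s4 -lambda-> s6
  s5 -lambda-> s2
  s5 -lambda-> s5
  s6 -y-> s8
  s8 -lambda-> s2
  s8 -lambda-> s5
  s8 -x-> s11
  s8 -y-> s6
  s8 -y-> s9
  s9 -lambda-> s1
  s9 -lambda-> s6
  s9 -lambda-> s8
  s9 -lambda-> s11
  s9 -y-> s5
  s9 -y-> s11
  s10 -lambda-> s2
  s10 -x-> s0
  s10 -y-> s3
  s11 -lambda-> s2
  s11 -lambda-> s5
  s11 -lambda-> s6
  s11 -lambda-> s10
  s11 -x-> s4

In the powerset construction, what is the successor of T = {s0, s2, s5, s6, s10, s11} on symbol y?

s6 on y → {s8}.
s10 on y → {s3}.
No y-transition from s0, s2, s5, s11.
Union after reading y: {s3, s8}.
Now take the lambda-closure:
From s8 via lambda: add s2, s5.
From s2 via lambda: add s0.
From s0 via lambda: add s11.
From s11 via lambda: add s6, s10.
No new states can be added; the closed set is {s0, s2, s3, s5, s6, s8, s10, s11}.

{s0, s2, s3, s5, s6, s8, s10, s11}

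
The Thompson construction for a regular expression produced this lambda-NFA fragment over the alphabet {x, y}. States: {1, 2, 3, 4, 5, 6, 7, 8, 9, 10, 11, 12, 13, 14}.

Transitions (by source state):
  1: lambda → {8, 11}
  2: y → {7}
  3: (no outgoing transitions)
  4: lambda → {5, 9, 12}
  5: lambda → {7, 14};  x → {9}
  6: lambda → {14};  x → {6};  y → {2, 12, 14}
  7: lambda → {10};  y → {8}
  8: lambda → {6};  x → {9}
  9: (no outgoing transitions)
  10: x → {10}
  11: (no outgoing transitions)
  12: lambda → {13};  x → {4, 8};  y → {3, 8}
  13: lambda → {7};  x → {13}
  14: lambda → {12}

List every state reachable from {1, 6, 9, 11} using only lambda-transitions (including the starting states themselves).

{1, 6, 7, 8, 9, 10, 11, 12, 13, 14}

Start with {1, 6, 9, 11}.
From 1 via lambda: add 8.
From 6 via lambda: add 14.
From 14 via lambda: add 12.
From 12 via lambda: add 13.
From 13 via lambda: add 7.
From 7 via lambda: add 10.
No new states can be added; the closed set is {1, 6, 7, 8, 9, 10, 11, 12, 13, 14}.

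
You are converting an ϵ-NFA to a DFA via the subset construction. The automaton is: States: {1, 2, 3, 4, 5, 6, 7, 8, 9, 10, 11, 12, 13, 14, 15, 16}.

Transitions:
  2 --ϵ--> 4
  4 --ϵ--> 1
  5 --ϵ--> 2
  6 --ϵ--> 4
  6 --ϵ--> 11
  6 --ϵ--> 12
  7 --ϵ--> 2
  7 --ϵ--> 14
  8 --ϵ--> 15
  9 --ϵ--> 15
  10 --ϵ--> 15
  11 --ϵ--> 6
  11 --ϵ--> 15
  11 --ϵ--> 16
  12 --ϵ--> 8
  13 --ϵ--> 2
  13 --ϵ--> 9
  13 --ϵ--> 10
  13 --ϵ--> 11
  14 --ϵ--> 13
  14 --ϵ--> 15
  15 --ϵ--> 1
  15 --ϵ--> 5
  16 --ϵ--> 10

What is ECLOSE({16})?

Start with {16}.
From 16 via ϵ: add 10.
From 10 via ϵ: add 15.
From 15 via ϵ: add 1, 5.
From 5 via ϵ: add 2.
From 2 via ϵ: add 4.
No new states can be added; the closed set is {1, 2, 4, 5, 10, 15, 16}.

{1, 2, 4, 5, 10, 15, 16}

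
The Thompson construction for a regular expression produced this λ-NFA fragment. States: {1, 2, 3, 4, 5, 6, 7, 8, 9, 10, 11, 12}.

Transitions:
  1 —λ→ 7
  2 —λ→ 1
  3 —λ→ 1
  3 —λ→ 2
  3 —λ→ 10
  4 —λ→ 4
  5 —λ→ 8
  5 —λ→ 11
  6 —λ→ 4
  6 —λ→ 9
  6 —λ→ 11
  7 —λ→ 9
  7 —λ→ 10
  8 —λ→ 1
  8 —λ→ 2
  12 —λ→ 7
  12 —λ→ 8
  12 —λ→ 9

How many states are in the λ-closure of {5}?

8

Start with {5}.
From 5 via λ: add 8, 11.
From 8 via λ: add 1, 2.
From 1 via λ: add 7.
From 7 via λ: add 9, 10.
λ-closure = {1, 2, 5, 7, 8, 9, 10, 11}, which has 8 states.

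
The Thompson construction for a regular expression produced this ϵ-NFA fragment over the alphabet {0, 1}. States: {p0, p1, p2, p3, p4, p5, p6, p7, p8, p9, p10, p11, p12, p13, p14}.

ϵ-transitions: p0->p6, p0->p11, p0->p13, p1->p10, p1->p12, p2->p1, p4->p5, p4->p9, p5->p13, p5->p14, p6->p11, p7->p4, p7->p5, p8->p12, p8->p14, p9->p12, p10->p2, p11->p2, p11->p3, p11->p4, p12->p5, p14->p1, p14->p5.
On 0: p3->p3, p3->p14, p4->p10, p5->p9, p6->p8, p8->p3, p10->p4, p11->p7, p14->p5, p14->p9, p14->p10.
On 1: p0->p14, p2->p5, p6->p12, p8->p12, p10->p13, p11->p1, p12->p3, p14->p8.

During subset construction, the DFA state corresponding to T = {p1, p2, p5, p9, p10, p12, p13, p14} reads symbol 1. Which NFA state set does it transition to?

{p1, p2, p3, p5, p8, p10, p12, p13, p14}

p2 on 1 → {p5}.
p10 on 1 → {p13}.
p12 on 1 → {p3}.
p14 on 1 → {p8}.
No 1-transition from p1, p5, p9, p13.
Union after reading 1: {p3, p5, p8, p13}.
Now take the ϵ-closure:
From p5 via ϵ: add p14.
From p8 via ϵ: add p12.
From p14 via ϵ: add p1.
From p1 via ϵ: add p10.
From p10 via ϵ: add p2.
No new states can be added; the closed set is {p1, p2, p3, p5, p8, p10, p12, p13, p14}.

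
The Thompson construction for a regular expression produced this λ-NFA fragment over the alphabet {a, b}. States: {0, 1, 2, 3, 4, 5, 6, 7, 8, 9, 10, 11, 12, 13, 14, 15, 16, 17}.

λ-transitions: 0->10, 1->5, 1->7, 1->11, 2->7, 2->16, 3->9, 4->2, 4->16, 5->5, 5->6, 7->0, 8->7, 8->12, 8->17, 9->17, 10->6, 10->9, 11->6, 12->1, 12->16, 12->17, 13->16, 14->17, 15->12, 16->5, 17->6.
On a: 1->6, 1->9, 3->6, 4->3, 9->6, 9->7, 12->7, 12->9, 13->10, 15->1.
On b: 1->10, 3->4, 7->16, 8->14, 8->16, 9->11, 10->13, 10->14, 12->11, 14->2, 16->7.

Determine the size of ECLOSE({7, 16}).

8

Start with {7, 16}.
From 7 via λ: add 0.
From 16 via λ: add 5.
From 0 via λ: add 10.
From 5 via λ: add 6.
From 10 via λ: add 9.
From 9 via λ: add 17.
λ-closure = {0, 5, 6, 7, 9, 10, 16, 17}, which has 8 states.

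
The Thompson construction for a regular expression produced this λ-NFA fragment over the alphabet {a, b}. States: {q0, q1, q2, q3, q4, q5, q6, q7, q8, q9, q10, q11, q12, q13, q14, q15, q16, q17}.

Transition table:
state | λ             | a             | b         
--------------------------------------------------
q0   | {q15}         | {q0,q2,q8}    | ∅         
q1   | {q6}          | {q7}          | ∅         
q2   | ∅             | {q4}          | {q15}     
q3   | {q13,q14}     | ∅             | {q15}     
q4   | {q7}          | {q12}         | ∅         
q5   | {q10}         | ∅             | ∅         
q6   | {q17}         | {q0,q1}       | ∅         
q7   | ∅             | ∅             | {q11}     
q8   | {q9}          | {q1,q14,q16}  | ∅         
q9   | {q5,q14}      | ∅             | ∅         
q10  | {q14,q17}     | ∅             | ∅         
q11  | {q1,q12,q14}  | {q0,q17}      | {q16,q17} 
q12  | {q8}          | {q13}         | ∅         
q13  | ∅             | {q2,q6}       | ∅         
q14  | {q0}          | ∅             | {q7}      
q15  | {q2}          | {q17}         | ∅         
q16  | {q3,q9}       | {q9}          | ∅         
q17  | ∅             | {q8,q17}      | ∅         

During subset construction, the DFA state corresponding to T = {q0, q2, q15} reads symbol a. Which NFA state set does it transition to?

q0 on a → {q0, q2, q8}.
q2 on a → {q4}.
q15 on a → {q17}.
Union after reading a: {q0, q2, q4, q8, q17}.
Now take the λ-closure:
From q0 via λ: add q15.
From q4 via λ: add q7.
From q8 via λ: add q9.
From q9 via λ: add q5, q14.
From q5 via λ: add q10.
No new states can be added; the closed set is {q0, q2, q4, q5, q7, q8, q9, q10, q14, q15, q17}.

{q0, q2, q4, q5, q7, q8, q9, q10, q14, q15, q17}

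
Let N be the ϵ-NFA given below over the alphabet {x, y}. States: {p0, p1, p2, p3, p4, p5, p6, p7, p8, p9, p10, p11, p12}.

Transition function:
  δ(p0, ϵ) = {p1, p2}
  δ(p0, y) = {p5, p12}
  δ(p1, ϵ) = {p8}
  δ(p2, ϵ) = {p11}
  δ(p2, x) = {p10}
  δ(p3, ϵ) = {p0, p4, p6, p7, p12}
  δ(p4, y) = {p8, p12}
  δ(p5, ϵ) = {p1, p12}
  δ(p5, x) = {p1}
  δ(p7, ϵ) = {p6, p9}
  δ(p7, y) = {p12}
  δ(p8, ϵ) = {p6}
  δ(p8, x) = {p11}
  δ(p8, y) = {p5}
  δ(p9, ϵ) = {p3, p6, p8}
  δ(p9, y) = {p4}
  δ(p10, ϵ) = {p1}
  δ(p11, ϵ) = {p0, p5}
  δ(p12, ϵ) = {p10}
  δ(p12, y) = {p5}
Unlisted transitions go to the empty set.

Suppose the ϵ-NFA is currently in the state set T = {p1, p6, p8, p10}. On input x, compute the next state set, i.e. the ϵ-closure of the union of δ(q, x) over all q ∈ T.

p8 on x → {p11}.
No x-transition from p1, p6, p10.
Union after reading x: {p11}.
Now take the ϵ-closure:
From p11 via ϵ: add p0, p5.
From p0 via ϵ: add p1, p2.
From p5 via ϵ: add p12.
From p1 via ϵ: add p8.
From p12 via ϵ: add p10.
From p8 via ϵ: add p6.
No new states can be added; the closed set is {p0, p1, p2, p5, p6, p8, p10, p11, p12}.

{p0, p1, p2, p5, p6, p8, p10, p11, p12}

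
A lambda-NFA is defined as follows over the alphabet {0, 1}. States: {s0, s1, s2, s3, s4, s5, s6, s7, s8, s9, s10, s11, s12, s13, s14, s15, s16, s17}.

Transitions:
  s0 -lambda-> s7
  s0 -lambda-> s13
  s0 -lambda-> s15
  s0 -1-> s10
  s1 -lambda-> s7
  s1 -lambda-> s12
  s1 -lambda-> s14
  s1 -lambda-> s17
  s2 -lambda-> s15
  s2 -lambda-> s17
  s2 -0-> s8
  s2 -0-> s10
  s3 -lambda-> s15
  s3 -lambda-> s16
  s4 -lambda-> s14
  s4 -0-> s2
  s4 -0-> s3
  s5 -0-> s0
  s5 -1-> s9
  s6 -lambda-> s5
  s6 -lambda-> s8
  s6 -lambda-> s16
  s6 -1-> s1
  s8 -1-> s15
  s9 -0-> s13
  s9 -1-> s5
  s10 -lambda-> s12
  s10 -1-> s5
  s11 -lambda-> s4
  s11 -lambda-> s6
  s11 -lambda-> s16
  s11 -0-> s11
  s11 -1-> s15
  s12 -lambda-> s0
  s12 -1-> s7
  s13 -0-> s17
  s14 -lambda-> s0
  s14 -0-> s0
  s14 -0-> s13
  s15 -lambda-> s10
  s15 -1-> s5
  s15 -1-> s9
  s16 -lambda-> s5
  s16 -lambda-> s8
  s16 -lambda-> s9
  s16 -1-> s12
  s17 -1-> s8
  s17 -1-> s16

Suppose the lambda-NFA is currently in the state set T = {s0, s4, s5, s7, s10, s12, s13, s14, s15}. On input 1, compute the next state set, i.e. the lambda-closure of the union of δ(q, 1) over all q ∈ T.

s0 on 1 → {s10}.
s5 on 1 → {s9}.
s10 on 1 → {s5}.
s12 on 1 → {s7}.
s15 on 1 → {s5, s9}.
No 1-transition from s4, s7, s13, s14.
Union after reading 1: {s5, s7, s9, s10}.
Now take the lambda-closure:
From s10 via lambda: add s12.
From s12 via lambda: add s0.
From s0 via lambda: add s13, s15.
No new states can be added; the closed set is {s0, s5, s7, s9, s10, s12, s13, s15}.

{s0, s5, s7, s9, s10, s12, s13, s15}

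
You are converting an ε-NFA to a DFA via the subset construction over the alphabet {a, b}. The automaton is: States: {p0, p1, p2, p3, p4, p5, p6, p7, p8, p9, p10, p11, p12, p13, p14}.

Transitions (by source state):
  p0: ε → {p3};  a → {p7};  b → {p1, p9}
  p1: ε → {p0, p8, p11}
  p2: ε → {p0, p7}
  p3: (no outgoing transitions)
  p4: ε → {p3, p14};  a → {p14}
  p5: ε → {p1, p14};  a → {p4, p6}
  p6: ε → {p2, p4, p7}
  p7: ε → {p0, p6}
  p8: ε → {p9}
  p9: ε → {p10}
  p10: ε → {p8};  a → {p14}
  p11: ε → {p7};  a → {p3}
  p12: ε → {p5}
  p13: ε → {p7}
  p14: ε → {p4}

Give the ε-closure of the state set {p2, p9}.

{p0, p2, p3, p4, p6, p7, p8, p9, p10, p14}

Start with {p2, p9}.
From p2 via ε: add p0, p7.
From p9 via ε: add p10.
From p0 via ε: add p3.
From p7 via ε: add p6.
From p10 via ε: add p8.
From p6 via ε: add p4.
From p4 via ε: add p14.
No new states can be added; the closed set is {p0, p2, p3, p4, p6, p7, p8, p9, p10, p14}.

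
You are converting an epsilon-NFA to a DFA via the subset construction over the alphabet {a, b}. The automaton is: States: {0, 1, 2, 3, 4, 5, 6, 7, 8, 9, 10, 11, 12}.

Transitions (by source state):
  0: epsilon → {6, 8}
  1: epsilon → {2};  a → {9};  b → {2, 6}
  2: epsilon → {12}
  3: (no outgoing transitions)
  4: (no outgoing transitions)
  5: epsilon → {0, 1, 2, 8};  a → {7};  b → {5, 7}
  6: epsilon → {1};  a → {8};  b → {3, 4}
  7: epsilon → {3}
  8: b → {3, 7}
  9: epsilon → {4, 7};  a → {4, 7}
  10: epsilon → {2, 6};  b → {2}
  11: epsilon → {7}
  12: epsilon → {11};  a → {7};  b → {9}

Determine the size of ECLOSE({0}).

Start with {0}.
From 0 via epsilon: add 6, 8.
From 6 via epsilon: add 1.
From 1 via epsilon: add 2.
From 2 via epsilon: add 12.
From 12 via epsilon: add 11.
From 11 via epsilon: add 7.
From 7 via epsilon: add 3.
epsilon-closure = {0, 1, 2, 3, 6, 7, 8, 11, 12}, which has 9 states.

9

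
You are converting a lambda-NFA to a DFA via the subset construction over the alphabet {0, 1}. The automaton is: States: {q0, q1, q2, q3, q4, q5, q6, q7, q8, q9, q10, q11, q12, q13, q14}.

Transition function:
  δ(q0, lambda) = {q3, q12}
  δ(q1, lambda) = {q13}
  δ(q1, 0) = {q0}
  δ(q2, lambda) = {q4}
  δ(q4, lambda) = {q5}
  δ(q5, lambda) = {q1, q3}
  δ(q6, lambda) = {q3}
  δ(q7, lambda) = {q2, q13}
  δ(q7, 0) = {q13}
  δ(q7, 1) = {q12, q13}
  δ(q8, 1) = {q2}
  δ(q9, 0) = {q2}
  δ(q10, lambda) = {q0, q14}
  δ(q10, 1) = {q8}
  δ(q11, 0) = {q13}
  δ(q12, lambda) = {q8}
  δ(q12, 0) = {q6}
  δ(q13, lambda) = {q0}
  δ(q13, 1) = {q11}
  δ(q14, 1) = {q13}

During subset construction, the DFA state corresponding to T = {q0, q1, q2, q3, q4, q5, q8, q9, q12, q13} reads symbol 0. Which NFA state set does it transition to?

q1 on 0 → {q0}.
q9 on 0 → {q2}.
q12 on 0 → {q6}.
No 0-transition from q0, q2, q3, q4, q5, q8, q13.
Union after reading 0: {q0, q2, q6}.
Now take the lambda-closure:
From q0 via lambda: add q3, q12.
From q2 via lambda: add q4.
From q4 via lambda: add q5.
From q12 via lambda: add q8.
From q5 via lambda: add q1.
From q1 via lambda: add q13.
No new states can be added; the closed set is {q0, q1, q2, q3, q4, q5, q6, q8, q12, q13}.

{q0, q1, q2, q3, q4, q5, q6, q8, q12, q13}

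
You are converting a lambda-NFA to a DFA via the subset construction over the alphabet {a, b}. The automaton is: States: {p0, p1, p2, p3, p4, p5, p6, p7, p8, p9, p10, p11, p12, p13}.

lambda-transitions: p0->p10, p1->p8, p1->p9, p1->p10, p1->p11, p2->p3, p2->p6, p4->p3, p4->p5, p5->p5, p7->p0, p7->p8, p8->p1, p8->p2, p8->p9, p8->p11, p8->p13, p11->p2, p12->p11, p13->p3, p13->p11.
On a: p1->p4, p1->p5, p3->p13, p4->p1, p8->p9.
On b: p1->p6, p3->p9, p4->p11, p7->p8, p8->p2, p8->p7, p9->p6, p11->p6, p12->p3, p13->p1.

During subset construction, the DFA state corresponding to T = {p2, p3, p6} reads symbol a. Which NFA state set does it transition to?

{p2, p3, p6, p11, p13}

p3 on a → {p13}.
No a-transition from p2, p6.
Union after reading a: {p13}.
Now take the lambda-closure:
From p13 via lambda: add p3, p11.
From p11 via lambda: add p2.
From p2 via lambda: add p6.
No new states can be added; the closed set is {p2, p3, p6, p11, p13}.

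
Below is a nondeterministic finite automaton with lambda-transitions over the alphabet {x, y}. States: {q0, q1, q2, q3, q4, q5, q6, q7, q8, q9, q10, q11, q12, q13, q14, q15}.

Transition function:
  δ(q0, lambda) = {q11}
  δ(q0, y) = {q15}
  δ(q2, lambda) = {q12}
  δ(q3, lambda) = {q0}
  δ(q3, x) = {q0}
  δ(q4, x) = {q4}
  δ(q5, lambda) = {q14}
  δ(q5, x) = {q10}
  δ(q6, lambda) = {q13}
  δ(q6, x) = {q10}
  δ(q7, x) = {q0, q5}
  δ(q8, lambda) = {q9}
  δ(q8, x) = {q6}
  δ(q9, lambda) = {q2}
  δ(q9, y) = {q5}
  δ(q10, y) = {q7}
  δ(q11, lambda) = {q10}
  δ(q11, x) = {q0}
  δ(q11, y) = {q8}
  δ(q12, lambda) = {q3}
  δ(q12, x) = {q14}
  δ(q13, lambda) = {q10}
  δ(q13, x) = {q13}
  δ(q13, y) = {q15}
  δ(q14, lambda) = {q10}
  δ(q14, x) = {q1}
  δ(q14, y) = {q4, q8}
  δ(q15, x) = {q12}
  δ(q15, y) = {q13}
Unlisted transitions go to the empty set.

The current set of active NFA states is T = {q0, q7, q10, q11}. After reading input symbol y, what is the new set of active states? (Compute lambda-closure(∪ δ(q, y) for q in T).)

{q0, q2, q3, q7, q8, q9, q10, q11, q12, q15}

q0 on y → {q15}.
q10 on y → {q7}.
q11 on y → {q8}.
No y-transition from q7.
Union after reading y: {q7, q8, q15}.
Now take the lambda-closure:
From q8 via lambda: add q9.
From q9 via lambda: add q2.
From q2 via lambda: add q12.
From q12 via lambda: add q3.
From q3 via lambda: add q0.
From q0 via lambda: add q11.
From q11 via lambda: add q10.
No new states can be added; the closed set is {q0, q2, q3, q7, q8, q9, q10, q11, q12, q15}.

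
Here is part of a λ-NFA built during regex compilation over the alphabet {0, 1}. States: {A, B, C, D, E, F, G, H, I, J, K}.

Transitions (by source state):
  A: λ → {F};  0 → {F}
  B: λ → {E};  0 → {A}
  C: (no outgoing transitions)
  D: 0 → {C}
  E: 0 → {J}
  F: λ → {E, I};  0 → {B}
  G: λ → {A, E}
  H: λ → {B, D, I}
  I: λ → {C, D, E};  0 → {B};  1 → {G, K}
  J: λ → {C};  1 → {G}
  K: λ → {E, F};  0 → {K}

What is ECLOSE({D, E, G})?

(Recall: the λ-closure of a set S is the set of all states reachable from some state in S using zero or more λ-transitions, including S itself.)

Start with {D, E, G}.
From G via λ: add A.
From A via λ: add F.
From F via λ: add I.
From I via λ: add C.
No new states can be added; the closed set is {A, C, D, E, F, G, I}.

{A, C, D, E, F, G, I}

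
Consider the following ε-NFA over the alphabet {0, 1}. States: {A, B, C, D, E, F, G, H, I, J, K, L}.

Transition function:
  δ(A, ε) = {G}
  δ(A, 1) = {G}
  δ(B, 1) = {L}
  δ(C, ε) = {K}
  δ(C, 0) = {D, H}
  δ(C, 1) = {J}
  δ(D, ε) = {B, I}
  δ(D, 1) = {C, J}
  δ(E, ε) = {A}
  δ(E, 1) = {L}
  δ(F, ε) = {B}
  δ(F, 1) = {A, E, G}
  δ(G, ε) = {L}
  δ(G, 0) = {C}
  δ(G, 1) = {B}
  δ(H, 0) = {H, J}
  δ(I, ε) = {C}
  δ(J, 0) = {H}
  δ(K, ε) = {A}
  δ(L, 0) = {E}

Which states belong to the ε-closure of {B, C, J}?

Start with {B, C, J}.
From C via ε: add K.
From K via ε: add A.
From A via ε: add G.
From G via ε: add L.
No new states can be added; the closed set is {A, B, C, G, J, K, L}.

{A, B, C, G, J, K, L}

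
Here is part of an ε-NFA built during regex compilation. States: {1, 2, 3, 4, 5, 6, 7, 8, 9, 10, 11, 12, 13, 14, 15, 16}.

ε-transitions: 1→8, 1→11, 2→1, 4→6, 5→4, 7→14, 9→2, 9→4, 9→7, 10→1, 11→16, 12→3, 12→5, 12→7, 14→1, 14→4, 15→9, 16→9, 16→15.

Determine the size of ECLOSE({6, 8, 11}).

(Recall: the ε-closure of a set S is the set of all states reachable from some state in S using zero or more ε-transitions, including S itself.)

Start with {6, 8, 11}.
From 11 via ε: add 16.
From 16 via ε: add 9, 15.
From 9 via ε: add 2, 4, 7.
From 2 via ε: add 1.
From 7 via ε: add 14.
ε-closure = {1, 2, 4, 6, 7, 8, 9, 11, 14, 15, 16}, which has 11 states.

11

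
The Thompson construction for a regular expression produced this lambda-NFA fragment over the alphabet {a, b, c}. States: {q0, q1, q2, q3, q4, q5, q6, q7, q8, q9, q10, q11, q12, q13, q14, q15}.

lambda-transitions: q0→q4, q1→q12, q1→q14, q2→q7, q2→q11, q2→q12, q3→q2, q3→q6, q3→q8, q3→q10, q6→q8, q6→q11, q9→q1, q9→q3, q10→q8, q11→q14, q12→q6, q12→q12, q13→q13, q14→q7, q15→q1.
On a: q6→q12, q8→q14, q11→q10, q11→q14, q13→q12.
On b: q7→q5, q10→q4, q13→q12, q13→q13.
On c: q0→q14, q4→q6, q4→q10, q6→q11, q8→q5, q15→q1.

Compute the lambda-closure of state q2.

Start with {q2}.
From q2 via lambda: add q7, q11, q12.
From q11 via lambda: add q14.
From q12 via lambda: add q6.
From q6 via lambda: add q8.
No new states can be added; the closed set is {q2, q6, q7, q8, q11, q12, q14}.

{q2, q6, q7, q8, q11, q12, q14}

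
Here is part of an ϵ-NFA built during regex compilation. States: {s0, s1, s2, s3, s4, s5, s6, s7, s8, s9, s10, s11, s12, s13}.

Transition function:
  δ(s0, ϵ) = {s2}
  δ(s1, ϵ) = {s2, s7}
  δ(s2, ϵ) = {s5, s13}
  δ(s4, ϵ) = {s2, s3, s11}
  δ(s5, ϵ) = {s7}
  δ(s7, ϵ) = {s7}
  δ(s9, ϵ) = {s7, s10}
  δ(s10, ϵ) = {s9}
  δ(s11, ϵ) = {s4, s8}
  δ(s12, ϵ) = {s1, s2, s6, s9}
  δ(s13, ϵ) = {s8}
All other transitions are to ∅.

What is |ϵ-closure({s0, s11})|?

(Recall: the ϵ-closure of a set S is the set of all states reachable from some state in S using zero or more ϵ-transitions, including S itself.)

9

Start with {s0, s11}.
From s0 via ϵ: add s2.
From s11 via ϵ: add s4, s8.
From s2 via ϵ: add s5, s13.
From s4 via ϵ: add s3.
From s5 via ϵ: add s7.
ϵ-closure = {s0, s2, s3, s4, s5, s7, s8, s11, s13}, which has 9 states.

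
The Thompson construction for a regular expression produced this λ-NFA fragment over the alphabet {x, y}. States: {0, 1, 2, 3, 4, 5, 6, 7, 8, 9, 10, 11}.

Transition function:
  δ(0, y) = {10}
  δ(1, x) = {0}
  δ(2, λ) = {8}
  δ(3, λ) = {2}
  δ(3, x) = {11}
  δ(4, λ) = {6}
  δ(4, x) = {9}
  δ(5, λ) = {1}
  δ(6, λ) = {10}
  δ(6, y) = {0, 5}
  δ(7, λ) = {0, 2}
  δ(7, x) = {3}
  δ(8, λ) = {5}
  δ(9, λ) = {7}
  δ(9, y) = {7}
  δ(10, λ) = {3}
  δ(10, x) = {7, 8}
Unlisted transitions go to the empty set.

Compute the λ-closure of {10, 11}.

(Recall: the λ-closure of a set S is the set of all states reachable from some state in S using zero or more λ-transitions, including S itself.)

Start with {10, 11}.
From 10 via λ: add 3.
From 3 via λ: add 2.
From 2 via λ: add 8.
From 8 via λ: add 5.
From 5 via λ: add 1.
No new states can be added; the closed set is {1, 2, 3, 5, 8, 10, 11}.

{1, 2, 3, 5, 8, 10, 11}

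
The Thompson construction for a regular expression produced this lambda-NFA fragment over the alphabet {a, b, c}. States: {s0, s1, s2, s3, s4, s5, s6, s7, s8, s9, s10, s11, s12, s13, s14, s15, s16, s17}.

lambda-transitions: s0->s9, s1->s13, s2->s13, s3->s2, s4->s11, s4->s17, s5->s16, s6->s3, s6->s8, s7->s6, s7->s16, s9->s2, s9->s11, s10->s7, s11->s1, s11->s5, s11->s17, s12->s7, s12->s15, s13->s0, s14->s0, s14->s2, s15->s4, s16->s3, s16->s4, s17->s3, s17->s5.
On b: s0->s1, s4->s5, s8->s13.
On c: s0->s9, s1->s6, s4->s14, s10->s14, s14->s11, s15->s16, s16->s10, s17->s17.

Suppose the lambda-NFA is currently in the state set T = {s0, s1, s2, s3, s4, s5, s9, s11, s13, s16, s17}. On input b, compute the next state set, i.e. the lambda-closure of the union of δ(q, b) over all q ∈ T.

{s0, s1, s2, s3, s4, s5, s9, s11, s13, s16, s17}

s0 on b → {s1}.
s4 on b → {s5}.
No b-transition from s1, s2, s3, s5, s9, s11, s13, s16, s17.
Union after reading b: {s1, s5}.
Now take the lambda-closure:
From s1 via lambda: add s13.
From s5 via lambda: add s16.
From s13 via lambda: add s0.
From s16 via lambda: add s3, s4.
From s0 via lambda: add s9.
From s3 via lambda: add s2.
From s4 via lambda: add s11, s17.
No new states can be added; the closed set is {s0, s1, s2, s3, s4, s5, s9, s11, s13, s16, s17}.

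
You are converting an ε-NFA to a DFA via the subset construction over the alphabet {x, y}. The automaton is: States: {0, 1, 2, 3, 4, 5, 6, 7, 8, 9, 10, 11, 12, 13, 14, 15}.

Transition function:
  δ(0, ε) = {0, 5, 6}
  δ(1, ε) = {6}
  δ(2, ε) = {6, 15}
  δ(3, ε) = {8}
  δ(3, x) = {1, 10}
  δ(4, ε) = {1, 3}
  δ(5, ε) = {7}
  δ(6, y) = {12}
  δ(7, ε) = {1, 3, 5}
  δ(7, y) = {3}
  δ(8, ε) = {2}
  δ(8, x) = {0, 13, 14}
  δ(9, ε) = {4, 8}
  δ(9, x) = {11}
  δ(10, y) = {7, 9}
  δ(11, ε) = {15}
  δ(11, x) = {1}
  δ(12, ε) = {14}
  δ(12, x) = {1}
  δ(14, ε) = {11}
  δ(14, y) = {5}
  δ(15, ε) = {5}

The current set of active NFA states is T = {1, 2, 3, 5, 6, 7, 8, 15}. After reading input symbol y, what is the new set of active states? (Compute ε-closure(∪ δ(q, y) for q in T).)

{1, 2, 3, 5, 6, 7, 8, 11, 12, 14, 15}

6 on y → {12}.
7 on y → {3}.
No y-transition from 1, 2, 3, 5, 8, 15.
Union after reading y: {3, 12}.
Now take the ε-closure:
From 3 via ε: add 8.
From 12 via ε: add 14.
From 8 via ε: add 2.
From 14 via ε: add 11.
From 2 via ε: add 6, 15.
From 15 via ε: add 5.
From 5 via ε: add 7.
From 7 via ε: add 1.
No new states can be added; the closed set is {1, 2, 3, 5, 6, 7, 8, 11, 12, 14, 15}.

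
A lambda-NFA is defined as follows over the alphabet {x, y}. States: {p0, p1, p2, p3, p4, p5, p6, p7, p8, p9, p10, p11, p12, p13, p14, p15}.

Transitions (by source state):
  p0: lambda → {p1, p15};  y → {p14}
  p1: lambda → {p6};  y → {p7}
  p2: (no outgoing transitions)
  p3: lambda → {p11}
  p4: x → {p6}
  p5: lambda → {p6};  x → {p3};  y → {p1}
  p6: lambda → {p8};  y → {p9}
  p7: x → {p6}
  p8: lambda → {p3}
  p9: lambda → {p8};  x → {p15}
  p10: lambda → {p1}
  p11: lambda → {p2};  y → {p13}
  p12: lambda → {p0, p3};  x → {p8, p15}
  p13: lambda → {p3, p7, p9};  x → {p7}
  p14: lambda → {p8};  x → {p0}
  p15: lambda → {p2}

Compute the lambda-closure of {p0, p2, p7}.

Start with {p0, p2, p7}.
From p0 via lambda: add p1, p15.
From p1 via lambda: add p6.
From p6 via lambda: add p8.
From p8 via lambda: add p3.
From p3 via lambda: add p11.
No new states can be added; the closed set is {p0, p1, p2, p3, p6, p7, p8, p11, p15}.

{p0, p1, p2, p3, p6, p7, p8, p11, p15}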